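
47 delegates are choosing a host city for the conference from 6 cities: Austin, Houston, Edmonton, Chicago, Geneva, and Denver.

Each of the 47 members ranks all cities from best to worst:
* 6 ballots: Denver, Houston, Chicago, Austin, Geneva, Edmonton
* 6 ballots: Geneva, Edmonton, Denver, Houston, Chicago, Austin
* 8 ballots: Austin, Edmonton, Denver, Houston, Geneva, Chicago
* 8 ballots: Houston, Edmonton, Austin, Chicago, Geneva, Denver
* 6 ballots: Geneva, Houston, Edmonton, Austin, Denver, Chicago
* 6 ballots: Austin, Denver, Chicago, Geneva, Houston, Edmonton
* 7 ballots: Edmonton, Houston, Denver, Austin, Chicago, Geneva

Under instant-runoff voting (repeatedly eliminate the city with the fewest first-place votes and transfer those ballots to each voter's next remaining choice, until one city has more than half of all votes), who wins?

Houston

Round 1: Austin 14, Houston 8, Edmonton 7, Chicago 0, Geneva 12, Denver 6. Chicago eliminated.
Round 2: Austin 14, Houston 8, Edmonton 7, Geneva 12, Denver 6. Denver eliminated.
Round 3: Austin 14, Houston 14, Edmonton 7, Geneva 12. Edmonton eliminated.
Round 4: Austin 14, Houston 21, Geneva 12. Geneva eliminated.
Round 5: Austin 14, Houston 33. Houston has a majority (≥24).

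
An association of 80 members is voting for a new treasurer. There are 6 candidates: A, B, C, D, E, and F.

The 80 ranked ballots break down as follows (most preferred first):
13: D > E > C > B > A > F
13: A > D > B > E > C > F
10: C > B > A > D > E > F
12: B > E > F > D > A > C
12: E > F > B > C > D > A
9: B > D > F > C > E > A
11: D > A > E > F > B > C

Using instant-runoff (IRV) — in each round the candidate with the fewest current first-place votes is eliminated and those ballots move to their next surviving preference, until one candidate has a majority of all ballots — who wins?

Round 1: A 13, B 21, C 10, D 24, E 12, F 0. F eliminated.
Round 2: A 13, B 21, C 10, D 24, E 12. C eliminated.
Round 3: A 13, B 31, D 24, E 12. E eliminated.
Round 4: A 13, B 43, D 24. B has a majority (≥41).

B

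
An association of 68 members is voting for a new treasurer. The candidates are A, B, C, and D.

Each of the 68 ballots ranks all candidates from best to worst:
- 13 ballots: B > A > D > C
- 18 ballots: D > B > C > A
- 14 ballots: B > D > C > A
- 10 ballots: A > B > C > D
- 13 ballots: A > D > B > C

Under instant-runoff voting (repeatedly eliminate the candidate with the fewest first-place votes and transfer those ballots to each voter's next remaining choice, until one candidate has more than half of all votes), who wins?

Round 1: A 23, B 27, C 0, D 18. C eliminated.
Round 2: A 23, B 27, D 18. D eliminated.
Round 3: A 23, B 45. B has a majority (≥35).

B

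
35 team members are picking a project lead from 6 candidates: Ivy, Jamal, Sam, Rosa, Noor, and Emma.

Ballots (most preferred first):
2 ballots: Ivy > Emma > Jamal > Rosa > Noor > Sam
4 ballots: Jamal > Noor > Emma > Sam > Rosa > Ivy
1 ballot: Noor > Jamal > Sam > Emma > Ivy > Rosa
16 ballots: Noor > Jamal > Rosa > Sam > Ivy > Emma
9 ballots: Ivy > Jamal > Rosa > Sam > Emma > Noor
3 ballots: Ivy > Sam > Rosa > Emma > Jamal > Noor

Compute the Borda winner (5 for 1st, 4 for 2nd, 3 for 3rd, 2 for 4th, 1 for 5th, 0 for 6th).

Jamal

Ivy: 2×5 + 4×0 + 1×1 + 16×1 + 9×5 + 3×5 = 87
Jamal: 2×3 + 4×5 + 1×4 + 16×4 + 9×4 + 3×1 = 133
Sam: 2×0 + 4×2 + 1×3 + 16×2 + 9×2 + 3×4 = 73
Rosa: 2×2 + 4×1 + 1×0 + 16×3 + 9×3 + 3×3 = 92
Noor: 2×1 + 4×4 + 1×5 + 16×5 + 9×0 + 3×0 = 103
Emma: 2×4 + 4×3 + 1×2 + 16×0 + 9×1 + 3×2 = 37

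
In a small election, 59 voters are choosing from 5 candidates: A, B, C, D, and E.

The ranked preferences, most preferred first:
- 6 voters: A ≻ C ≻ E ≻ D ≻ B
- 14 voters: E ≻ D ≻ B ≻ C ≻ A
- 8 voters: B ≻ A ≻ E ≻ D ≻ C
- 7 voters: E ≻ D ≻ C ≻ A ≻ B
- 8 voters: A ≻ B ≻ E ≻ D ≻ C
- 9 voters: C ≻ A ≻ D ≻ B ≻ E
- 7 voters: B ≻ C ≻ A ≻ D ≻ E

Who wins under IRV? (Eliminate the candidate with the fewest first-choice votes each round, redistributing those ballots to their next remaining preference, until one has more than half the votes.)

A

Round 1: A 14, B 15, C 9, D 0, E 21. D eliminated.
Round 2: A 14, B 15, C 9, E 21. C eliminated.
Round 3: A 23, B 15, E 21. B eliminated.
Round 4: A 38, E 21. A has a majority (≥30).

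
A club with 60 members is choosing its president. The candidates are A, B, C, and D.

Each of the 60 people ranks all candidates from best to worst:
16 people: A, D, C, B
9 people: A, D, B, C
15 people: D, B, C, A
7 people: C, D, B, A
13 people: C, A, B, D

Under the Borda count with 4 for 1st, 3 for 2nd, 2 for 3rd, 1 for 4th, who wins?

D

A: 16×4 + 9×4 + 15×1 + 7×1 + 13×3 = 161
B: 16×1 + 9×2 + 15×3 + 7×2 + 13×2 = 119
C: 16×2 + 9×1 + 15×2 + 7×4 + 13×4 = 151
D: 16×3 + 9×3 + 15×4 + 7×3 + 13×1 = 169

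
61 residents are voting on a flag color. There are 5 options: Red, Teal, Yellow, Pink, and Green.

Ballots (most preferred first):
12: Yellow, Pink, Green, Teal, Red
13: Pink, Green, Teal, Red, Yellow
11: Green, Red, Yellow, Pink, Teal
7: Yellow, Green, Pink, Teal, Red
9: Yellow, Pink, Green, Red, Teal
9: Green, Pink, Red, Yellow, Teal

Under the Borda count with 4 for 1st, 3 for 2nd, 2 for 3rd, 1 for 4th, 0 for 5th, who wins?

Red: 12×0 + 13×1 + 11×3 + 7×0 + 9×1 + 9×2 = 73
Teal: 12×1 + 13×2 + 11×0 + 7×1 + 9×0 + 9×0 = 45
Yellow: 12×4 + 13×0 + 11×2 + 7×4 + 9×4 + 9×1 = 143
Pink: 12×3 + 13×4 + 11×1 + 7×2 + 9×3 + 9×3 = 167
Green: 12×2 + 13×3 + 11×4 + 7×3 + 9×2 + 9×4 = 182

Green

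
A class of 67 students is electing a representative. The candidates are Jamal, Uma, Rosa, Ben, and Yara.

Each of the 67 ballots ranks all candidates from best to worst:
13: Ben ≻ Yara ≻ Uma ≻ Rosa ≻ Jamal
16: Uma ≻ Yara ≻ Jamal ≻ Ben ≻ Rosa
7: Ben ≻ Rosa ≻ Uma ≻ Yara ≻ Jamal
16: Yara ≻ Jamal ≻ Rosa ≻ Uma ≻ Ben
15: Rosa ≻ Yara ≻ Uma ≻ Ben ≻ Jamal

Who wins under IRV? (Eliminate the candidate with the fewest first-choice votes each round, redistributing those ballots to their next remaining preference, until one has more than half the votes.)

Round 1: Jamal 0, Uma 16, Rosa 15, Ben 20, Yara 16. Jamal eliminated.
Round 2: Uma 16, Rosa 15, Ben 20, Yara 16. Rosa eliminated.
Round 3: Uma 16, Ben 20, Yara 31. Uma eliminated.
Round 4: Ben 20, Yara 47. Yara has a majority (≥34).

Yara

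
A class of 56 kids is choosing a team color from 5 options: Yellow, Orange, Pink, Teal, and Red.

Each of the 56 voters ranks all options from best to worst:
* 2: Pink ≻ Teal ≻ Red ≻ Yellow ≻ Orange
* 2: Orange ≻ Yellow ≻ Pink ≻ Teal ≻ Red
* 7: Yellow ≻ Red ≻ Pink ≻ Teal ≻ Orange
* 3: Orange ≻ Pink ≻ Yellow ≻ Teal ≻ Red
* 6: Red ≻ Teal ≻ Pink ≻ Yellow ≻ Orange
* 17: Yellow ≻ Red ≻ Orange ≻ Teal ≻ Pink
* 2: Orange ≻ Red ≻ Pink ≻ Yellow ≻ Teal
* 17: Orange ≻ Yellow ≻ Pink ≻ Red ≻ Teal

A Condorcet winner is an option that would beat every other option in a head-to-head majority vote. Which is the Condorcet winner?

Yellow

Yellow vs Orange: 32–24
Yellow vs Pink: 43–13
Yellow vs Teal: 48–8
Yellow vs Red: 46–10
Yellow beats every other option.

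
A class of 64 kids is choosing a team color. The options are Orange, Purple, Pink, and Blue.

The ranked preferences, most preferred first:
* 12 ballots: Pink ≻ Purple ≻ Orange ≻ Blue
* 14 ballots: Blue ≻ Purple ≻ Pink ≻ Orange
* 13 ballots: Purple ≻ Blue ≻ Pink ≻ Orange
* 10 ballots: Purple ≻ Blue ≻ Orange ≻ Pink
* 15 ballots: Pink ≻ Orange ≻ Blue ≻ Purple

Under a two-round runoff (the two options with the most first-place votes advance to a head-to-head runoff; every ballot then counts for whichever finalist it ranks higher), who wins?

Purple

Round 1 first-place votes: Orange 0, Purple 23, Pink 27, Blue 14. Pink and Purple advance.
Runoff: Pink is ranked above Purple on 27 ballots, Purple above Pink on 37.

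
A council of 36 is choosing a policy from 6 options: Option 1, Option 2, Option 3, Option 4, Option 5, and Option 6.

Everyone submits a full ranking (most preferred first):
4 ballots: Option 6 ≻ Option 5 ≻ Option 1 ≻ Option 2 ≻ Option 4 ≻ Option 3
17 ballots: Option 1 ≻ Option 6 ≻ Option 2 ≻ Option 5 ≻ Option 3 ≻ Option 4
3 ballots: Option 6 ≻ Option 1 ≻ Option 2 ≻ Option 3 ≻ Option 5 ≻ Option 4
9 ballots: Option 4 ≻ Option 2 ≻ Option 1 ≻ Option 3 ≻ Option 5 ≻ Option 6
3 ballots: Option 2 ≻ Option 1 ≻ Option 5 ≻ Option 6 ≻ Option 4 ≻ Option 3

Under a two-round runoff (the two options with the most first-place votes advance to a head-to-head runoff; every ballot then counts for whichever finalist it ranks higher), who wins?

Option 1

Round 1 first-place votes: Option 1 17, Option 2 3, Option 3 0, Option 4 9, Option 5 0, Option 6 7. Option 1 and Option 4 advance.
Runoff: Option 1 is ranked above Option 4 on 27 ballots, Option 4 above Option 1 on 9.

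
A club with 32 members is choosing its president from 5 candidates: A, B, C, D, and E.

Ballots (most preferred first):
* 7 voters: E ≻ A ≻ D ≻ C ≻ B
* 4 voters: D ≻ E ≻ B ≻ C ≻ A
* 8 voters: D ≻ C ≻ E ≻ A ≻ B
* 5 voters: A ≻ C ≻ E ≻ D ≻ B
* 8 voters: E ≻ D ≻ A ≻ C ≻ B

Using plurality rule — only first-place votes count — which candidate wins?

First-place votes: A 5, B 0, C 0, D 12, E 15.

E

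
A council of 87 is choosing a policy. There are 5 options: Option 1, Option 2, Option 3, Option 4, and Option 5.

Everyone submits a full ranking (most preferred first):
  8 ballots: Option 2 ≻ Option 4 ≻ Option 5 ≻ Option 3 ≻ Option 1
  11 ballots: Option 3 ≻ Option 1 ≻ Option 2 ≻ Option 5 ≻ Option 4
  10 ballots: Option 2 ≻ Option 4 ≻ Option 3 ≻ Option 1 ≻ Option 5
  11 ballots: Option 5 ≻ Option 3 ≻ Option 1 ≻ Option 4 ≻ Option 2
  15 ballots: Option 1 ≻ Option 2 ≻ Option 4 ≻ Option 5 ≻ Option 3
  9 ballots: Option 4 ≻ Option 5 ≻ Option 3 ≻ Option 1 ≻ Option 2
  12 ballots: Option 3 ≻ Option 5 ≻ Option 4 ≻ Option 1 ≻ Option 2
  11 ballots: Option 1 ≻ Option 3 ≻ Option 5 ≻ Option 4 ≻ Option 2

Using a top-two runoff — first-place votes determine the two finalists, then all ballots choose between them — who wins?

Option 3

Round 1 first-place votes: Option 1 26, Option 2 18, Option 3 23, Option 4 9, Option 5 11. Option 1 and Option 3 advance.
Runoff: Option 1 is ranked above Option 3 on 26 ballots, Option 3 above Option 1 on 61.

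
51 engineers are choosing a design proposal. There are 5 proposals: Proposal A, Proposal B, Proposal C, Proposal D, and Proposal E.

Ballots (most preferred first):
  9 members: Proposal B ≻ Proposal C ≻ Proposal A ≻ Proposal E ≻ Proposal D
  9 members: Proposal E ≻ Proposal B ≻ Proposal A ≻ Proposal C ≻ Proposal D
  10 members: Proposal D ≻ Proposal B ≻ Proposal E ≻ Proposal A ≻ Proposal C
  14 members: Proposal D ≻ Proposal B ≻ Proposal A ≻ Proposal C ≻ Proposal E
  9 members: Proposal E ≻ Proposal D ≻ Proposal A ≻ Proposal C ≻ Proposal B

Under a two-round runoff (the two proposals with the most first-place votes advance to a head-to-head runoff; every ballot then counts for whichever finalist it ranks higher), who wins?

Round 1 first-place votes: Proposal A 0, Proposal B 9, Proposal C 0, Proposal D 24, Proposal E 18. Proposal D and Proposal E advance.
Runoff: Proposal D is ranked above Proposal E on 24 ballots, Proposal E above Proposal D on 27.

Proposal E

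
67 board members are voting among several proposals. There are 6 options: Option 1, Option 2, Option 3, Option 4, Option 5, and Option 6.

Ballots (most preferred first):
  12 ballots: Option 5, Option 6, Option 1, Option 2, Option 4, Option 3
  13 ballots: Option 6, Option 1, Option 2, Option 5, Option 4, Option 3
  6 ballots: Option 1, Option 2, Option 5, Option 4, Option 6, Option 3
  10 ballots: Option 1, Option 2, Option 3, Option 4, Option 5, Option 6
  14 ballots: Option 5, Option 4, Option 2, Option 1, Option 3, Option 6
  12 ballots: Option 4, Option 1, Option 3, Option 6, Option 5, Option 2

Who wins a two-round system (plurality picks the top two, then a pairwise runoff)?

Option 1

Round 1 first-place votes: Option 1 16, Option 2 0, Option 3 0, Option 4 12, Option 5 26, Option 6 13. Option 5 and Option 1 advance.
Runoff: Option 5 is ranked above Option 1 on 26 ballots, Option 1 above Option 5 on 41.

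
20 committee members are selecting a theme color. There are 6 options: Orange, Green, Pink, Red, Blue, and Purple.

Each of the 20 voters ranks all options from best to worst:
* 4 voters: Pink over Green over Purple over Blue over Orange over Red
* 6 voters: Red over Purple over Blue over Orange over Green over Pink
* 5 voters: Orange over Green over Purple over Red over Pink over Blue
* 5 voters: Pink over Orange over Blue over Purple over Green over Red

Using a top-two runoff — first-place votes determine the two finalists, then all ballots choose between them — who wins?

Round 1 first-place votes: Orange 5, Green 0, Pink 9, Red 6, Blue 0, Purple 0. Pink and Red advance.
Runoff: Pink is ranked above Red on 9 ballots, Red above Pink on 11.

Red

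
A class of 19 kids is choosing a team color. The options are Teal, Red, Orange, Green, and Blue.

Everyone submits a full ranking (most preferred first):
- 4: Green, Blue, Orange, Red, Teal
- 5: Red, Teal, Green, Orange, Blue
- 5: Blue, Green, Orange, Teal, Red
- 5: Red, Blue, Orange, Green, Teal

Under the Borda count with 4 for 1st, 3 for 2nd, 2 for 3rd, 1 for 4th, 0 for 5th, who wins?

Blue

Teal: 4×0 + 5×3 + 5×1 + 5×0 = 20
Red: 4×1 + 5×4 + 5×0 + 5×4 = 44
Orange: 4×2 + 5×1 + 5×2 + 5×2 = 33
Green: 4×4 + 5×2 + 5×3 + 5×1 = 46
Blue: 4×3 + 5×0 + 5×4 + 5×3 = 47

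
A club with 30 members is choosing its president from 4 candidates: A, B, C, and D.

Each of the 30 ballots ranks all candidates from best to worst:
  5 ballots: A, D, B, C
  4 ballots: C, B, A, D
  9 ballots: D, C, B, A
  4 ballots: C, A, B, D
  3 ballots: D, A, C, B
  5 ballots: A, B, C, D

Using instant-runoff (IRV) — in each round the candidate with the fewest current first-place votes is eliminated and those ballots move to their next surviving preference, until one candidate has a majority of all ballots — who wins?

A

Round 1: A 10, B 0, C 8, D 12. B eliminated.
Round 2: A 10, C 8, D 12. C eliminated.
Round 3: A 18, D 12. A has a majority (≥16).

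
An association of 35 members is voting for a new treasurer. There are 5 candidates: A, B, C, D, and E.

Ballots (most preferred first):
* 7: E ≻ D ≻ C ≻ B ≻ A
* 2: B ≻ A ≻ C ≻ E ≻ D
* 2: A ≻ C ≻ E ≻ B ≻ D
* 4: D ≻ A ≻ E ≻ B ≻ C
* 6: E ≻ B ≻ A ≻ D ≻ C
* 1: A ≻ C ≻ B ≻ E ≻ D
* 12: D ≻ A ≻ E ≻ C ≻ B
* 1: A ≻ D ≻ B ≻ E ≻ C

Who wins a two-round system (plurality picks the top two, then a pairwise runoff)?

E

Round 1 first-place votes: A 4, B 2, C 0, D 16, E 13. D and E advance.
Runoff: D is ranked above E on 17 ballots, E above D on 18.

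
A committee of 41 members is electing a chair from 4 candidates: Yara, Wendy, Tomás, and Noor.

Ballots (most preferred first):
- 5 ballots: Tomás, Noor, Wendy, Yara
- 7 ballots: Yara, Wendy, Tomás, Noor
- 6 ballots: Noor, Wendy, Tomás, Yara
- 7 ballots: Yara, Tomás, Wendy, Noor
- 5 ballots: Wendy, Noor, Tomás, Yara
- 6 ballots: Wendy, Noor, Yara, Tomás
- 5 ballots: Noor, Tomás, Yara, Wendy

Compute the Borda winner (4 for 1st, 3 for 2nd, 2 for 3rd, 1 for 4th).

Wendy

Yara: 5×1 + 7×4 + 6×1 + 7×4 + 5×1 + 6×2 + 5×2 = 94
Wendy: 5×2 + 7×3 + 6×3 + 7×2 + 5×4 + 6×4 + 5×1 = 112
Tomás: 5×4 + 7×2 + 6×2 + 7×3 + 5×2 + 6×1 + 5×3 = 98
Noor: 5×3 + 7×1 + 6×4 + 7×1 + 5×3 + 6×3 + 5×4 = 106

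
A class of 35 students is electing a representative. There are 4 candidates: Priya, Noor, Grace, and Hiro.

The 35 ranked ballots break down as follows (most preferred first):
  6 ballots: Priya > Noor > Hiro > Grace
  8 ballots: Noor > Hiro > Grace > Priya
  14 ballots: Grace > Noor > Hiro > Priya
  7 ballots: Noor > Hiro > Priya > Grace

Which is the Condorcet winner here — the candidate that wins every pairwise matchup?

Noor vs Priya: 29–6
Noor vs Grace: 21–14
Noor vs Hiro: 35–0
Noor beats every other candidate.

Noor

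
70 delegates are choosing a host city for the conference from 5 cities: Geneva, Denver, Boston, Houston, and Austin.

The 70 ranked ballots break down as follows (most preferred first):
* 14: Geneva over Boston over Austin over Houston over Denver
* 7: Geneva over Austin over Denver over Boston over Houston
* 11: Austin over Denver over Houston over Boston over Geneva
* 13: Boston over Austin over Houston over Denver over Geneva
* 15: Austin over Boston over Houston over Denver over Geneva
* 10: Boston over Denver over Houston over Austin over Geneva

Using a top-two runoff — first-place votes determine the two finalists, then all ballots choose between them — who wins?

Round 1 first-place votes: Geneva 21, Denver 0, Boston 23, Houston 0, Austin 26. Austin and Boston advance.
Runoff: Austin is ranked above Boston on 33 ballots, Boston above Austin on 37.

Boston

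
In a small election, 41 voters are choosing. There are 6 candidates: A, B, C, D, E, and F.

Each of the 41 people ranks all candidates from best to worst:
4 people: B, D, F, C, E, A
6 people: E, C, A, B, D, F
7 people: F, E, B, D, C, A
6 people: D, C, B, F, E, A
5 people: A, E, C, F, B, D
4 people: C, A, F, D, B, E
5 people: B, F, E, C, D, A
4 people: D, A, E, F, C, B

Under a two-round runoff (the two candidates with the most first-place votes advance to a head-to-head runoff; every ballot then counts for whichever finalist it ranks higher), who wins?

Round 1 first-place votes: A 5, B 9, C 4, D 10, E 6, F 7. D and B advance.
Runoff: D is ranked above B on 14 ballots, B above D on 27.

B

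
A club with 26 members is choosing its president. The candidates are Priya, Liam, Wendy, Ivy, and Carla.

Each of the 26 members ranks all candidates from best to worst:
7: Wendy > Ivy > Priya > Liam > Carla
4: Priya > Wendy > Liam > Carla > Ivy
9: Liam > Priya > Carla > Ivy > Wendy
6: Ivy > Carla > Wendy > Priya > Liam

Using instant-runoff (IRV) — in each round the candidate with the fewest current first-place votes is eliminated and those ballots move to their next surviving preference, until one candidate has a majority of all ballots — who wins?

Wendy

Round 1: Priya 4, Liam 9, Wendy 7, Ivy 6, Carla 0. Carla eliminated.
Round 2: Priya 4, Liam 9, Wendy 7, Ivy 6. Priya eliminated.
Round 3: Liam 9, Wendy 11, Ivy 6. Ivy eliminated.
Round 4: Liam 9, Wendy 17. Wendy has a majority (≥14).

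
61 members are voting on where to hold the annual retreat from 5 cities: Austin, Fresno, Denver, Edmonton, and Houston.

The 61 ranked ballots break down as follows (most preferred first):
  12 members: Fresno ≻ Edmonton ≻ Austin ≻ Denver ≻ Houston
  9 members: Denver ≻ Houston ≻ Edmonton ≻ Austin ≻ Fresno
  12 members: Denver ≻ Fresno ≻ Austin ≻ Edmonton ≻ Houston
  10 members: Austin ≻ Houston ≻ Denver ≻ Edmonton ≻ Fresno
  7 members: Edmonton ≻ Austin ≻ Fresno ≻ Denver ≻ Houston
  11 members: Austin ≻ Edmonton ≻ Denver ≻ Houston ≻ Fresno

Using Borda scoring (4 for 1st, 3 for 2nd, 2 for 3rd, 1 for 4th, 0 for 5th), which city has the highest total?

Austin

Austin: 12×2 + 9×1 + 12×2 + 10×4 + 7×3 + 11×4 = 162
Fresno: 12×4 + 9×0 + 12×3 + 10×0 + 7×2 + 11×0 = 98
Denver: 12×1 + 9×4 + 12×4 + 10×2 + 7×1 + 11×2 = 145
Edmonton: 12×3 + 9×2 + 12×1 + 10×1 + 7×4 + 11×3 = 137
Houston: 12×0 + 9×3 + 12×0 + 10×3 + 7×0 + 11×1 = 68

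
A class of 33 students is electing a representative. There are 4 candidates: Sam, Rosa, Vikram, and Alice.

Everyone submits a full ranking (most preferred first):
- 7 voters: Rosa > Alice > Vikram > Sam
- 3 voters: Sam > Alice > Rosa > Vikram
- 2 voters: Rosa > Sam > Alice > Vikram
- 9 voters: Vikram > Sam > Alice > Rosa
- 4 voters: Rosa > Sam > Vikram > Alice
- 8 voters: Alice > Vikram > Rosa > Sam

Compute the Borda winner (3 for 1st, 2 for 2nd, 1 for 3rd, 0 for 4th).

Alice

Sam: 7×0 + 3×3 + 2×2 + 9×2 + 4×2 + 8×0 = 39
Rosa: 7×3 + 3×1 + 2×3 + 9×0 + 4×3 + 8×1 = 50
Vikram: 7×1 + 3×0 + 2×0 + 9×3 + 4×1 + 8×2 = 54
Alice: 7×2 + 3×2 + 2×1 + 9×1 + 4×0 + 8×3 = 55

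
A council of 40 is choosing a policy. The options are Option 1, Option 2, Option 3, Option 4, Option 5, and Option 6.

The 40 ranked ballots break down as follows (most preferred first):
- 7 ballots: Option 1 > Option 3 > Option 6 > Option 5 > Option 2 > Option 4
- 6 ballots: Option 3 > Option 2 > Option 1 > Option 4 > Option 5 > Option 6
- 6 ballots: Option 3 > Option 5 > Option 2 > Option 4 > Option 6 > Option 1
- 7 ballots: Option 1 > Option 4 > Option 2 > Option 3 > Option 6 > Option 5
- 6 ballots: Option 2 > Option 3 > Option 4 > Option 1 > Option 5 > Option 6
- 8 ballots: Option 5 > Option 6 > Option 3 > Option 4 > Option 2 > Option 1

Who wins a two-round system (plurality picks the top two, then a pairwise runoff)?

Option 3

Round 1 first-place votes: Option 1 14, Option 2 6, Option 3 12, Option 4 0, Option 5 8, Option 6 0. Option 1 and Option 3 advance.
Runoff: Option 1 is ranked above Option 3 on 14 ballots, Option 3 above Option 1 on 26.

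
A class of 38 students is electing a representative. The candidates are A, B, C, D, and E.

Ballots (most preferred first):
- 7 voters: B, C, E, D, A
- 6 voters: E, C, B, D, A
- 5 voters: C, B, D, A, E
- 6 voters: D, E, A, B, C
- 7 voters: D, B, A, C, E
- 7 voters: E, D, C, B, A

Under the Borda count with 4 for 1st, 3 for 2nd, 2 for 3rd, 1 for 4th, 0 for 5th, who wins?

A: 7×0 + 6×0 + 5×1 + 6×2 + 7×2 + 7×0 = 31
B: 7×4 + 6×2 + 5×3 + 6×1 + 7×3 + 7×1 = 89
C: 7×3 + 6×3 + 5×4 + 6×0 + 7×1 + 7×2 = 80
D: 7×1 + 6×1 + 5×2 + 6×4 + 7×4 + 7×3 = 96
E: 7×2 + 6×4 + 5×0 + 6×3 + 7×0 + 7×4 = 84

D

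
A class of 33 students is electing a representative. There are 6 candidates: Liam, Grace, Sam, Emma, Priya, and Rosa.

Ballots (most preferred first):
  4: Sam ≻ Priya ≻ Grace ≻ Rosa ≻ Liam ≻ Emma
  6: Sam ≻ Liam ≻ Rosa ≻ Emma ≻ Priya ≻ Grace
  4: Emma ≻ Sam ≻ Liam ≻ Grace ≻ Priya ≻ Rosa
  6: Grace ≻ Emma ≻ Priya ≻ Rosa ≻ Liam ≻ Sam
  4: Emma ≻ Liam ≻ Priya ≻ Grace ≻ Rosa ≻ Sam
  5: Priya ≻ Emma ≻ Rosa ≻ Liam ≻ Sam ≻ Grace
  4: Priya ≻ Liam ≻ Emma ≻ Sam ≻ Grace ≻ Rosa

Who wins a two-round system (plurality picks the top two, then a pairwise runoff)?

Priya

Round 1 first-place votes: Liam 0, Grace 6, Sam 10, Emma 8, Priya 9, Rosa 0. Sam and Priya advance.
Runoff: Sam is ranked above Priya on 14 ballots, Priya above Sam on 19.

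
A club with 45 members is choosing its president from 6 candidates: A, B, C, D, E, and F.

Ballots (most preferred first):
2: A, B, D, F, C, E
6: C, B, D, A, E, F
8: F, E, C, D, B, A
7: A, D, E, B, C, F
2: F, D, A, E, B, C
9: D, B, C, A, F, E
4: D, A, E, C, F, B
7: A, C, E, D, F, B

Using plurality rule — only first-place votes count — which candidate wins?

A

First-place votes: A 16, B 0, C 6, D 13, E 0, F 10.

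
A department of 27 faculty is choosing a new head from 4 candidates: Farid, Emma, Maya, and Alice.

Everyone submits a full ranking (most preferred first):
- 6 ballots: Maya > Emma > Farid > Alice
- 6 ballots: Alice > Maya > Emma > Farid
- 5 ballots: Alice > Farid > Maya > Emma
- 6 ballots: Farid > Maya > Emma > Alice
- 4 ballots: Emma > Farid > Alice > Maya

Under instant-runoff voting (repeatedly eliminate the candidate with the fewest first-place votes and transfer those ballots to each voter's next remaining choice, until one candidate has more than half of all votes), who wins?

Round 1: Farid 6, Emma 4, Maya 6, Alice 11. Emma eliminated.
Round 2: Farid 10, Maya 6, Alice 11. Maya eliminated.
Round 3: Farid 16, Alice 11. Farid has a majority (≥14).

Farid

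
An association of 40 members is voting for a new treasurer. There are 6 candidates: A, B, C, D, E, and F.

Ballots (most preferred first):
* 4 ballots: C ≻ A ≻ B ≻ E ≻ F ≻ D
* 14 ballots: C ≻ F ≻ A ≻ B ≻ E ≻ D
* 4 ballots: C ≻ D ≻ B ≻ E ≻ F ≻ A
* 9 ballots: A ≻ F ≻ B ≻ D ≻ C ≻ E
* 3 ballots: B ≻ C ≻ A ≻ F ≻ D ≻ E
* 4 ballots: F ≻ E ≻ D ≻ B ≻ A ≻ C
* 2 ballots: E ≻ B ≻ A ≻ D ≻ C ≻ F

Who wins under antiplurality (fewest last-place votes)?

B

Last-place votes: A 4, B 0, C 4, D 18, E 12, F 2.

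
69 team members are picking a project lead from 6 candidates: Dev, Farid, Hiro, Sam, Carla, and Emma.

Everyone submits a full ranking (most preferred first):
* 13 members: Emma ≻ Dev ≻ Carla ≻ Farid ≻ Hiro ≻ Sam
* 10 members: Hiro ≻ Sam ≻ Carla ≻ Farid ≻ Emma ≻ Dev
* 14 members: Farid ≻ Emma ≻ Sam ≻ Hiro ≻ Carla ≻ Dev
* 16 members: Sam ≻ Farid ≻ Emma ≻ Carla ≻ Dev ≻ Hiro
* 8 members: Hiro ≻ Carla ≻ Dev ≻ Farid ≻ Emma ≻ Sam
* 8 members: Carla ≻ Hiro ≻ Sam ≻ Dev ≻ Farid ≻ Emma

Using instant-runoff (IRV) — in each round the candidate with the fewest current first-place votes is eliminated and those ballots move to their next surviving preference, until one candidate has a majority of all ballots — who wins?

Farid

Round 1: Dev 0, Farid 14, Hiro 18, Sam 16, Carla 8, Emma 13. Dev eliminated.
Round 2: Farid 14, Hiro 18, Sam 16, Carla 8, Emma 13. Carla eliminated.
Round 3: Farid 14, Hiro 26, Sam 16, Emma 13. Emma eliminated.
Round 4: Farid 27, Hiro 26, Sam 16. Sam eliminated.
Round 5: Farid 43, Hiro 26. Farid has a majority (≥35).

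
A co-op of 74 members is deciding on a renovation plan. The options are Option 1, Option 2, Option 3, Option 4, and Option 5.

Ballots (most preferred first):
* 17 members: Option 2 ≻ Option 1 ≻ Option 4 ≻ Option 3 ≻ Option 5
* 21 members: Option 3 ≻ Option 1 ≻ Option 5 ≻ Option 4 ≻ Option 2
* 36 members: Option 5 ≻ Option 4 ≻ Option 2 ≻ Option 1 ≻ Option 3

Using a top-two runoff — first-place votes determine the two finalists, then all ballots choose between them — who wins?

Option 3

Round 1 first-place votes: Option 1 0, Option 2 17, Option 3 21, Option 4 0, Option 5 36. Option 5 and Option 3 advance.
Runoff: Option 5 is ranked above Option 3 on 36 ballots, Option 3 above Option 5 on 38.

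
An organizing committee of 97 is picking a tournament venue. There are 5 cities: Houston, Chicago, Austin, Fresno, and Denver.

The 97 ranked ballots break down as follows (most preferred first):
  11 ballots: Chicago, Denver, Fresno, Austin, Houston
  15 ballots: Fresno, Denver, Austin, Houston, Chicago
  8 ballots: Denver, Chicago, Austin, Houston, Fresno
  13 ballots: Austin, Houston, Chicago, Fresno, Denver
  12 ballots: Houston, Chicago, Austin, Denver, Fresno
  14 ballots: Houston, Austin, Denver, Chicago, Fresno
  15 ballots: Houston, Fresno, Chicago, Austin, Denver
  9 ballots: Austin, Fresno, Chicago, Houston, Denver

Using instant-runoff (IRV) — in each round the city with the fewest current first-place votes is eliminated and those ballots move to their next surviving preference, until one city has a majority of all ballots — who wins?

Austin

Round 1: Houston 41, Chicago 11, Austin 22, Fresno 15, Denver 8. Denver eliminated.
Round 2: Houston 41, Chicago 19, Austin 22, Fresno 15. Fresno eliminated.
Round 3: Houston 41, Chicago 19, Austin 37. Chicago eliminated.
Round 4: Houston 41, Austin 56. Austin has a majority (≥49).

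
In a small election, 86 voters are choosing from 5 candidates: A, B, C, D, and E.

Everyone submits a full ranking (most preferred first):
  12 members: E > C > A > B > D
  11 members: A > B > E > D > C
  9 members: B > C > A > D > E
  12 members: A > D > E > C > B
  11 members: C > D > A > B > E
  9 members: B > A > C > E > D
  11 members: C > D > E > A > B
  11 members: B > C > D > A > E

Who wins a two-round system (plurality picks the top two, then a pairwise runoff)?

A

Round 1 first-place votes: A 23, B 29, C 22, D 0, E 12. B and A advance.
Runoff: B is ranked above A on 29 ballots, A above B on 57.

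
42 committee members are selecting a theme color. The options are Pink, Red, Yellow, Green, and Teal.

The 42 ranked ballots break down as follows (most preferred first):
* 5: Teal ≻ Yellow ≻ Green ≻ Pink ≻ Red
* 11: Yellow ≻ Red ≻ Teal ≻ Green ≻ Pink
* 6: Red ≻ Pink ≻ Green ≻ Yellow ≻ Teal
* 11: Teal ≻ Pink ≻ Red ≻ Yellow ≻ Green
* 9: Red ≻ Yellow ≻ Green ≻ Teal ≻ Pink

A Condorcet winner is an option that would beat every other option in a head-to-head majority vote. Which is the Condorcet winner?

Red

Red vs Pink: 26–16
Red vs Yellow: 26–16
Red vs Green: 37–5
Red vs Teal: 26–16
Red beats every other option.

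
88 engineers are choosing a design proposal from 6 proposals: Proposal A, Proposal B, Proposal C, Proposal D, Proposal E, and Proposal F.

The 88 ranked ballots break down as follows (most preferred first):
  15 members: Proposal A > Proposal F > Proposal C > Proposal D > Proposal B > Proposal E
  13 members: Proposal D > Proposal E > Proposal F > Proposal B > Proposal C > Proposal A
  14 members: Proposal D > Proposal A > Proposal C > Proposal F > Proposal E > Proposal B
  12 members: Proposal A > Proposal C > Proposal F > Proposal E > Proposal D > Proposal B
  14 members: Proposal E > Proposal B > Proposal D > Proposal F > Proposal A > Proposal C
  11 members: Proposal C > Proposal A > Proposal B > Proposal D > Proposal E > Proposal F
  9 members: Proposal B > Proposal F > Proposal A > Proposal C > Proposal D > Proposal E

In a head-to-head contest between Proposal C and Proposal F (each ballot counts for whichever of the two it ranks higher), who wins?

Proposal F

Proposal C is ranked above Proposal F on 37 ballots; Proposal F above Proposal C on 51.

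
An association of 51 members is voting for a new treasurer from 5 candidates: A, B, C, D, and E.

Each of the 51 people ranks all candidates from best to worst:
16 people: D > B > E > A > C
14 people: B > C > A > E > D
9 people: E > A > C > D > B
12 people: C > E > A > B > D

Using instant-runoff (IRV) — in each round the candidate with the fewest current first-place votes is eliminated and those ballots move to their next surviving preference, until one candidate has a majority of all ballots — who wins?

Round 1: A 0, B 14, C 12, D 16, E 9. A eliminated.
Round 2: B 14, C 12, D 16, E 9. E eliminated.
Round 3: B 14, C 21, D 16. B eliminated.
Round 4: C 35, D 16. C has a majority (≥26).

C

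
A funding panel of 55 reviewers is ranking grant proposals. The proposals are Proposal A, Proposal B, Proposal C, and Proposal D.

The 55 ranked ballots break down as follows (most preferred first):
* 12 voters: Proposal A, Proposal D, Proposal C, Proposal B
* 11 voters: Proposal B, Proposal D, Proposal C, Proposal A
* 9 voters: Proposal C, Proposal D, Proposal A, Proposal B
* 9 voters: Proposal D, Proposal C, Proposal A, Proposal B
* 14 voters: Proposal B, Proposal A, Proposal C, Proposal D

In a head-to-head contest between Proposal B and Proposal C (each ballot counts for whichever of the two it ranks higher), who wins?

Proposal B is ranked above Proposal C on 25 ballots; Proposal C above Proposal B on 30.

Proposal C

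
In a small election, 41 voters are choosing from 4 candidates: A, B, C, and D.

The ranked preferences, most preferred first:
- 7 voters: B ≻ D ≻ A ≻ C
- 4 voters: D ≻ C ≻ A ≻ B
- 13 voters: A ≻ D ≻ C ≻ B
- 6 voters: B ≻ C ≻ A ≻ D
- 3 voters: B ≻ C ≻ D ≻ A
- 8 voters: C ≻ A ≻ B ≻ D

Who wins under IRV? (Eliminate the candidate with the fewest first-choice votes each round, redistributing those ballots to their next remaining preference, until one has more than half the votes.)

Round 1: A 13, B 16, C 8, D 4. D eliminated.
Round 2: A 13, B 16, C 12. C eliminated.
Round 3: A 25, B 16. A has a majority (≥21).

A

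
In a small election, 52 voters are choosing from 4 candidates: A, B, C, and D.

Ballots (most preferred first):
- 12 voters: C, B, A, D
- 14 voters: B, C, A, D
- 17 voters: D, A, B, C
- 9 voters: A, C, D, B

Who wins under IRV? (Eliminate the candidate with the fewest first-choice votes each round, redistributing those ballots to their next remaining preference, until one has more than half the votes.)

C

Round 1: A 9, B 14, C 12, D 17. A eliminated.
Round 2: B 14, C 21, D 17. B eliminated.
Round 3: C 35, D 17. C has a majority (≥27).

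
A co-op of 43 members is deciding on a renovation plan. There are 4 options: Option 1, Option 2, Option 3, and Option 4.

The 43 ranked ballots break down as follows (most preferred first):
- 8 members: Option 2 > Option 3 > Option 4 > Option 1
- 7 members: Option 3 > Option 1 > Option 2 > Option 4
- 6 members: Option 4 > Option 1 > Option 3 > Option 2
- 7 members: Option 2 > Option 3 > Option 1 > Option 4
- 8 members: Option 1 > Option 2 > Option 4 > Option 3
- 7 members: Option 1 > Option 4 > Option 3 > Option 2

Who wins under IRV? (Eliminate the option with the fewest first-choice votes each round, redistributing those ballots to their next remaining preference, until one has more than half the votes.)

Round 1: Option 1 15, Option 2 15, Option 3 7, Option 4 6. Option 4 eliminated.
Round 2: Option 1 21, Option 2 15, Option 3 7. Option 3 eliminated.
Round 3: Option 1 28, Option 2 15. Option 1 has a majority (≥22).

Option 1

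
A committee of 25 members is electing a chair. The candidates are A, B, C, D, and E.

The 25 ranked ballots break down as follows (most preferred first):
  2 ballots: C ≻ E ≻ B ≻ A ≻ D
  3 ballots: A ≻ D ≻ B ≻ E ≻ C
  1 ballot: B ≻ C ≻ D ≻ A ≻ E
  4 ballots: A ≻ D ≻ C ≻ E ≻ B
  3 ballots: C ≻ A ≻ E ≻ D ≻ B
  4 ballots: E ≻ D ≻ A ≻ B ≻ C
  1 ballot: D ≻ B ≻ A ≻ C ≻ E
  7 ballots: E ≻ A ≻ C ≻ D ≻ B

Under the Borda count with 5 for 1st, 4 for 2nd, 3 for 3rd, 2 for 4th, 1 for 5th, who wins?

A: 2×2 + 3×5 + 1×2 + 4×5 + 3×4 + 4×3 + 1×3 + 7×4 = 96
B: 2×3 + 3×3 + 1×5 + 4×1 + 3×1 + 4×2 + 1×4 + 7×1 = 46
C: 2×5 + 3×1 + 1×4 + 4×3 + 3×5 + 4×1 + 1×2 + 7×3 = 71
D: 2×1 + 3×4 + 1×3 + 4×4 + 3×2 + 4×4 + 1×5 + 7×2 = 74
E: 2×4 + 3×2 + 1×1 + 4×2 + 3×3 + 4×5 + 1×1 + 7×5 = 88

A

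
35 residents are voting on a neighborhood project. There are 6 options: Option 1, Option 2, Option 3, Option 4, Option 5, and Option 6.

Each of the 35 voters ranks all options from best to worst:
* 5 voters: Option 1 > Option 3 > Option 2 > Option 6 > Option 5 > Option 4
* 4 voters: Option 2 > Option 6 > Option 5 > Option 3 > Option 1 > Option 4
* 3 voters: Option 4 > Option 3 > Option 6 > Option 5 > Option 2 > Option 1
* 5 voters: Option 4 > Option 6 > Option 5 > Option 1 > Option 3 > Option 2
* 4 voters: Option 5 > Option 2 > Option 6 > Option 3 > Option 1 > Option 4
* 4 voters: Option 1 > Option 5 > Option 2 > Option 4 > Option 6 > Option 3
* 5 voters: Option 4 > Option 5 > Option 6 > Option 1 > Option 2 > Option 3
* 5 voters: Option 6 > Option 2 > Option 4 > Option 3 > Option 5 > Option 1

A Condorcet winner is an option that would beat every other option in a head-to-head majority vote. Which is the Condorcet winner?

Option 6

Option 6 vs Option 1: 26–9
Option 6 vs Option 2: 18–17
Option 6 vs Option 3: 27–8
Option 6 vs Option 4: 18–17
Option 6 vs Option 5: 22–13
Option 6 beats every other option.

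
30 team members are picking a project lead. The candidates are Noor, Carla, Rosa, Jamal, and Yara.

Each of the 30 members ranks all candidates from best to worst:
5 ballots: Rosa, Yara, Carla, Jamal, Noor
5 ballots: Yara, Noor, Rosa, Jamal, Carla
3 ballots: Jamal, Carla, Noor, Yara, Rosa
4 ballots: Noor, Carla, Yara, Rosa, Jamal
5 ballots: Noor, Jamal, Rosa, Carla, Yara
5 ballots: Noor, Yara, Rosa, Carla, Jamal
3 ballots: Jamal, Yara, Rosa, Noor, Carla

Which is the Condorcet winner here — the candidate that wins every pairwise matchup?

Noor

Noor vs Carla: 22–8
Noor vs Rosa: 22–8
Noor vs Jamal: 19–11
Noor vs Yara: 17–13
Noor beats every other candidate.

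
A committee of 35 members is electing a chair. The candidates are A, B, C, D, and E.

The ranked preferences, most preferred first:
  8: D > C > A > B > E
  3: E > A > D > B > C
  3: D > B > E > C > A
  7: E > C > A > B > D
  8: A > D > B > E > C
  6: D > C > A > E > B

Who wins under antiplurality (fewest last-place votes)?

Last-place votes: A 3, B 6, C 11, D 7, E 8.

A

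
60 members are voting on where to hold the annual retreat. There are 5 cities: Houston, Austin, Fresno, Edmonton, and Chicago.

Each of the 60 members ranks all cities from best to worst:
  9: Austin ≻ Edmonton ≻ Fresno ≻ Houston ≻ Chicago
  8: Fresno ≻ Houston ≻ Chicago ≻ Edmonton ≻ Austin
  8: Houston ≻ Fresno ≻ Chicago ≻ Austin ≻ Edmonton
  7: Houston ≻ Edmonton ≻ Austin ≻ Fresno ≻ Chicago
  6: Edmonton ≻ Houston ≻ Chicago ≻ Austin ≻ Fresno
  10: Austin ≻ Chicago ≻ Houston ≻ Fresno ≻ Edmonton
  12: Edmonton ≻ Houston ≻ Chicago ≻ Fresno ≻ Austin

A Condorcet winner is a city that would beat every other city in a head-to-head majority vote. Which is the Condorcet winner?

Houston vs Austin: 41–19
Houston vs Fresno: 43–17
Houston vs Edmonton: 33–27
Houston vs Chicago: 50–10
Houston beats every other city.

Houston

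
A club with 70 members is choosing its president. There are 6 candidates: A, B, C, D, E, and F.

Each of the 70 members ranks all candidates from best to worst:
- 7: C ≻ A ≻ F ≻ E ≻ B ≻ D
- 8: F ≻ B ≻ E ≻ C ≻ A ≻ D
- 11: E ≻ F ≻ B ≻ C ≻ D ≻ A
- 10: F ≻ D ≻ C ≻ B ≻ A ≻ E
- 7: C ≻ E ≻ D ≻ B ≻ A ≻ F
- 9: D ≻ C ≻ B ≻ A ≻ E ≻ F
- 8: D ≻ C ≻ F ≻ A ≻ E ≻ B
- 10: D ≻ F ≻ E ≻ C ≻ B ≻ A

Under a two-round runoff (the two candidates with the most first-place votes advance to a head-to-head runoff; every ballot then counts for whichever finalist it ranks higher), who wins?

F

Round 1 first-place votes: A 0, B 0, C 14, D 27, E 11, F 18. D and F advance.
Runoff: D is ranked above F on 34 ballots, F above D on 36.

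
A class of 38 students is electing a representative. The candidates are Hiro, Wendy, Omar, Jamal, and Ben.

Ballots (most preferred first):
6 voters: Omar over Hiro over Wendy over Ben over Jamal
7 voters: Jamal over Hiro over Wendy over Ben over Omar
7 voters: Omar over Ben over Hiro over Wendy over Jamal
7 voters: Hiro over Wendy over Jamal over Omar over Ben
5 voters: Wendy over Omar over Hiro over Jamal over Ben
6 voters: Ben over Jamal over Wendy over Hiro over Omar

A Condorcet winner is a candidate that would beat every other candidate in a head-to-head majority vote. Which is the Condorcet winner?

Hiro

Hiro vs Wendy: 27–11
Hiro vs Omar: 20–18
Hiro vs Jamal: 25–13
Hiro vs Ben: 25–13
Hiro beats every other candidate.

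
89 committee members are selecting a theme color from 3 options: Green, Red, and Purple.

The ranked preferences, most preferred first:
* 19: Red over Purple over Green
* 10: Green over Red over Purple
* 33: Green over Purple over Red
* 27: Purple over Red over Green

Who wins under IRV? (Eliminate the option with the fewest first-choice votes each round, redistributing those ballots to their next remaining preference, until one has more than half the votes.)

Purple

Round 1: Green 43, Red 19, Purple 27. Red eliminated.
Round 2: Green 43, Purple 46. Purple has a majority (≥45).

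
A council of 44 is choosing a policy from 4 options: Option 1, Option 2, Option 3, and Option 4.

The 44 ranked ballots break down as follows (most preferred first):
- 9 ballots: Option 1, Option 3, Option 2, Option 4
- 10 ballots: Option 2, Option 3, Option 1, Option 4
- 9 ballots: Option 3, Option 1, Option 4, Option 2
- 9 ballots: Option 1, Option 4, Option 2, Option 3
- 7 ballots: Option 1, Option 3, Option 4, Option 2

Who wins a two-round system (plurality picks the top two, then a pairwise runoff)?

Round 1 first-place votes: Option 1 25, Option 2 10, Option 3 9, Option 4 0. Option 1 and Option 2 advance.
Runoff: Option 1 is ranked above Option 2 on 34 ballots, Option 2 above Option 1 on 10.

Option 1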